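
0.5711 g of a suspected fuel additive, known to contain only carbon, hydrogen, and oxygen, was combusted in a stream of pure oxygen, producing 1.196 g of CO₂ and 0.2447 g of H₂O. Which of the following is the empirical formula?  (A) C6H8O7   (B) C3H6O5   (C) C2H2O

(C) C2H2O

mol C = 1.196 g CO₂ ÷ 44.009 g/mol = 0.027176 mol
mol H = 2 × 0.2447 g H₂O ÷ 18.015 g/mol = 0.027166 mol
mass O = 0.5711 − (0.32641 + 0.027384) = 0.21730 g → mol O = 0.21730 ÷ 15.999 = 0.013582 mol
Divide by the smallest (0.013582 mol): C 2.001, H 2.000, O 1.000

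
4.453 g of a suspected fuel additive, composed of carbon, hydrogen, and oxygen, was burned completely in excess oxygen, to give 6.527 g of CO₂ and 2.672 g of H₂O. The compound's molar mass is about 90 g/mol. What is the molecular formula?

mol C = 6.527 g CO₂ ÷ 44.009 g/mol = 0.14831 mol
mol H = 2 × 2.672 g H₂O ÷ 18.015 g/mol = 0.29664 mol
mass O = 4.453 − (1.7814 + 0.29901) = 2.3726 g → mol O = 2.3726 ÷ 15.999 = 0.14830 mol
Divide by the smallest (0.14830 mol): C 1.000, H 2.000, O 1.000
Empirical formula: CH2O
Empirical-formula mass = 30.03 g/mol; 90 ÷ 30.03 ≈ 3, so the molecular formula is C3H6O3.

C3H6O3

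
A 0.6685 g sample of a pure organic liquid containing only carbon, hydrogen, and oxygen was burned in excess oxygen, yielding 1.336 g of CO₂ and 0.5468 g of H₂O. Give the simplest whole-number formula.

mol C = 1.336 g CO₂ ÷ 44.009 g/mol = 0.030357 mol
mol H = 2 × 0.5468 g H₂O ÷ 18.015 g/mol = 0.060705 mol
mass O = 0.6685 − (0.36462 + 0.061191) = 0.24269 g → mol O = 0.24269 ÷ 15.999 = 0.015169 mol
Divide by the smallest (0.015169 mol): C 2.001, H 4.002, O 1.000

C2H4O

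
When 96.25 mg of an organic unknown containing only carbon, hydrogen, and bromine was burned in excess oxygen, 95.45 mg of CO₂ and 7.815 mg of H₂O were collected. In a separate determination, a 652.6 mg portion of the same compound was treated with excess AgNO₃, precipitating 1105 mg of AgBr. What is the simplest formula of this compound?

C5H2Br2

mol C = 0.09545 g CO₂ ÷ 44.009 g/mol = 0.0021689 mol
mol H = 2 × 0.007815 g H₂O ÷ 18.015 g/mol = 0.00086761 mol
From the AgBr data: mol Br per gram of compound = (1.105 ÷ 187.772) ÷ 0.6526 = 0.0090175 mol/g, so in the 0.09625 g combustion sample mol Br = 0.00086793 mol
Divide by the smallest (0.00086761 mol): C 2.500, H 1.000, Br 1.000
Multiplying each by 2 gives whole numbers: C 5.00, H 2.00, Br 2.00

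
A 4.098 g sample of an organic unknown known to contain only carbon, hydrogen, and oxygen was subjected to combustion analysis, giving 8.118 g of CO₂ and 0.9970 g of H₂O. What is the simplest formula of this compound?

mol C = 8.118 g CO₂ ÷ 44.009 g/mol = 0.18446 mol
mol H = 2 × 0.9970 g H₂O ÷ 18.015 g/mol = 0.11069 mol
mass O = 4.098 − (2.2156 + 0.11157) = 1.7709 g → mol O = 1.7709 ÷ 15.999 = 0.11069 mol
Divide by the smallest (0.11069 mol): C 1.667, H 1.000, O 1.000
Multiplying each by 3 gives whole numbers: C 5.00, H 3.00, O 3.00

C5H3O3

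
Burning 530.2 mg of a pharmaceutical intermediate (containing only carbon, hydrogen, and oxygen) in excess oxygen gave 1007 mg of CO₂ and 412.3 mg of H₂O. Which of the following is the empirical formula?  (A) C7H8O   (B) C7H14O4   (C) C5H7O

(B) C7H14O4

mol C = 1.007 g CO₂ ÷ 44.009 g/mol = 0.022882 mol
mol H = 2 × 0.4123 g H₂O ÷ 18.015 g/mol = 0.045773 mol
mass O = 0.5302 − (0.27483 + 0.046139) = 0.20923 g → mol O = 0.20923 ÷ 15.999 = 0.013078 mol
Divide by the smallest (0.013078 mol): C 1.750, H 3.500, O 1.000
Multiplying each by 4 gives whole numbers: C 7.00, H 14.00, O 4.00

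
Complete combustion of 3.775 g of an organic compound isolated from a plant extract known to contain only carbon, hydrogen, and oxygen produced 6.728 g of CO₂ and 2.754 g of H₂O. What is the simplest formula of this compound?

mol C = 6.728 g CO₂ ÷ 44.009 g/mol = 0.15288 mol
mol H = 2 × 2.754 g H₂O ÷ 18.015 g/mol = 0.30575 mol
mass O = 3.775 − (1.8362 + 0.30819) = 1.6306 g → mol O = 1.6306 ÷ 15.999 = 0.10192 mol
Divide by the smallest (0.10192 mol): C 1.500, H 3.000, O 1.000
Multiplying each by 2 gives whole numbers: C 3.00, H 6.00, O 2.00

C3H6O2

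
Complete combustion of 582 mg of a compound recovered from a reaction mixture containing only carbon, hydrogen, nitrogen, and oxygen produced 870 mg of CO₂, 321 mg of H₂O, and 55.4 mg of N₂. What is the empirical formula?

C5H9NO4

mol C = 0.870 g CO₂ ÷ 44.009 g/mol = 0.01977 mol
mol H = 2 × 0.321 g H₂O ÷ 18.015 g/mol = 0.03564 mol
mol N = 2 × 0.0554 g N₂ ÷ 28.014 g/mol = 0.003955 mol
mass O = 0.582 − (0.2374 + 0.03592 + 0.05540) = 0.2532 g → mol O = 0.2532 ÷ 15.999 = 0.01583 mol
Divide by the smallest (0.003955 mol): C 4.998, H 9.010, N 1.000, O 4.002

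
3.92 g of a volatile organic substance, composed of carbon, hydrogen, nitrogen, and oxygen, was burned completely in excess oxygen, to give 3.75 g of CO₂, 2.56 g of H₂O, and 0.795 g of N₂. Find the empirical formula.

mol C = 3.75 g CO₂ ÷ 44.009 g/mol = 0.08521 mol
mol H = 2 × 2.56 g H₂O ÷ 18.015 g/mol = 0.2842 mol
mol N = 2 × 0.795 g N₂ ÷ 28.014 g/mol = 0.05676 mol
mass O = 3.92 − (1.023 + 0.2865 + 0.7950) = 1.815 g → mol O = 1.815 ÷ 15.999 = 0.1134 mol
Divide by the smallest (0.05676 mol): C 1.501, H 5.007, N 1.000, O 1.999
Multiplying each by 2 gives whole numbers: C 3.00, H 10.01, N 2.00, O 4.00

C3H10N2O4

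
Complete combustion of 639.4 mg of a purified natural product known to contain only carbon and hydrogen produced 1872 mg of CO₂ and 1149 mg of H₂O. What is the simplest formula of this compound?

mol C = 1.872 g CO₂ ÷ 44.009 g/mol = 0.042537 mol
mol H = 2 × 1.149 g H₂O ÷ 18.015 g/mol = 0.12756 mol
Divide by the smallest (0.042537 mol): C 1.000, H 2.999

CH3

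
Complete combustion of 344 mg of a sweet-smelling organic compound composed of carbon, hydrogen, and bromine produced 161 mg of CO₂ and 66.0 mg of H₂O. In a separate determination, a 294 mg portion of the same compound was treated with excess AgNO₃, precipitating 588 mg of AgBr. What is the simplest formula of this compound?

mol C = 0.161 g CO₂ ÷ 44.009 g/mol = 0.003658 mol
mol H = 2 × 0.0660 g H₂O ÷ 18.015 g/mol = 0.007327 mol
From the AgBr data: mol Br per gram of compound = (0.588 ÷ 187.772) ÷ 0.294 = 0.01065 mol/g, so in the 0.344 g combustion sample mol Br = 0.003664 mol
Divide by the smallest (0.003658 mol): C 1.000, H 2.003, Br 1.002

CH2Br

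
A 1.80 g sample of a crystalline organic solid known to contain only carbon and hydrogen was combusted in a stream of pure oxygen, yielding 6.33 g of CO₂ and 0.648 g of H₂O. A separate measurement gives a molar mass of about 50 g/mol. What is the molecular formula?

C4H2

mol C = 6.33 g CO₂ ÷ 44.009 g/mol = 0.1438 mol
mol H = 2 × 0.648 g H₂O ÷ 18.015 g/mol = 0.07194 mol
Divide by the smallest (0.07194 mol): C 1.999, H 1.000
Empirical formula: C2H
Empirical-formula mass = 25.03 g/mol; 50 ÷ 25.03 ≈ 2, so the molecular formula is C4H2.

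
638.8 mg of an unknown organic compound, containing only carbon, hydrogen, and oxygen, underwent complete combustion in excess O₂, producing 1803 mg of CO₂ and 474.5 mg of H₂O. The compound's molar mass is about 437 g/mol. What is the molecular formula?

C28H36O4

mol C = 1.803 g CO₂ ÷ 44.009 g/mol = 0.040969 mol
mol H = 2 × 0.4745 g H₂O ÷ 18.015 g/mol = 0.052678 mol
mass O = 0.6388 − (0.49208 + 0.053100) = 0.093623 g → mol O = 0.093623 ÷ 15.999 = 0.0058518 mol
Divide by the smallest (0.0058518 mol): C 7.001, H 9.002, O 1.000
Empirical formula: C7H9O
Empirical-formula mass = 109.15 g/mol; 437 ÷ 109.15 ≈ 4, so the molecular formula is C28H36O4.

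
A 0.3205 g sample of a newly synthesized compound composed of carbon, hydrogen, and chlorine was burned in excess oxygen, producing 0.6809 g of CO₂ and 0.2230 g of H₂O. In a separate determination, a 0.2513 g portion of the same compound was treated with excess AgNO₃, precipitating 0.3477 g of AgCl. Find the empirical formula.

mol C = 0.6809 g CO₂ ÷ 44.009 g/mol = 0.015472 mol
mol H = 2 × 0.2230 g H₂O ÷ 18.015 g/mol = 0.024757 mol
From the AgCl data: mol Cl per gram of compound = (0.3477 ÷ 143.318) ÷ 0.2513 = 0.0096541 mol/g, so in the 0.3205 g combustion sample mol Cl = 0.0030941 mol
Divide by the smallest (0.0030941 mol): C 5.000, H 8.001, Cl 1.000

C5H8Cl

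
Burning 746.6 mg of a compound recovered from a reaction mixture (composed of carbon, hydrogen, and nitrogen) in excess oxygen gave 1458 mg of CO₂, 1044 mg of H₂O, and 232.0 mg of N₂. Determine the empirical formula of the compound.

C2H7N

mol C = 1.458 g CO₂ ÷ 44.009 g/mol = 0.033130 mol
mol H = 2 × 1.044 g H₂O ÷ 18.015 g/mol = 0.11590 mol
mol N = 2 × 0.2320 g N₂ ÷ 28.014 g/mol = 0.016563 mol
Divide by the smallest (0.016563 mol): C 2.000, H 6.998, N 1.000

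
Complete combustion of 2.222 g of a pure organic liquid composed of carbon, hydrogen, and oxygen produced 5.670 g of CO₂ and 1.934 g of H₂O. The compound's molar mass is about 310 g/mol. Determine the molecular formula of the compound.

mol C = 5.670 g CO₂ ÷ 44.009 g/mol = 0.12884 mol
mol H = 2 × 1.934 g H₂O ÷ 18.015 g/mol = 0.21471 mol
mass O = 2.222 − (1.5475 + 0.21643) = 0.45811 g → mol O = 0.45811 ÷ 15.999 = 0.028634 mol
Divide by the smallest (0.028634 mol): C 4.500, H 7.499, O 1.000
Multiplying each by 2 gives whole numbers: C 9.00, H 15.00, O 2.00
Empirical formula: C9H15O2
Empirical-formula mass = 155.22 g/mol; 310 ÷ 155.22 ≈ 2, so the molecular formula is C18H30O4.

C18H30O4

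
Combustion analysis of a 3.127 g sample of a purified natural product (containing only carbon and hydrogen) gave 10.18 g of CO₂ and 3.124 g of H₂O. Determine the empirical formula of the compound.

C2H3

mol C = 10.18 g CO₂ ÷ 44.009 g/mol = 0.23132 mol
mol H = 2 × 3.124 g H₂O ÷ 18.015 g/mol = 0.34682 mol
Divide by the smallest (0.23132 mol): C 1.000, H 1.499
Multiplying each by 2 gives whole numbers: C 2.00, H 3.00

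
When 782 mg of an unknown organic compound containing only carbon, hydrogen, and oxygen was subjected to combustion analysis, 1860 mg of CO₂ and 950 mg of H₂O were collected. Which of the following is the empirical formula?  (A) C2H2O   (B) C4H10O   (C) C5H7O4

mol C = 1.86 g CO₂ ÷ 44.009 g/mol = 0.04226 mol
mol H = 2 × 0.950 g H₂O ÷ 18.015 g/mol = 0.1055 mol
mass O = 0.782 − (0.5076 + 0.1063) = 0.1681 g → mol O = 0.1681 ÷ 15.999 = 0.01050 mol
Divide by the smallest (0.01050 mol): C 4.024, H 10.041, O 1.000

(B) C4H10O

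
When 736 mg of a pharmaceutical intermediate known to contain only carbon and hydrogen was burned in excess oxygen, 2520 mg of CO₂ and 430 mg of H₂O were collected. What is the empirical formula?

mol C = 2.52 g CO₂ ÷ 44.009 g/mol = 0.05726 mol
mol H = 2 × 0.430 g H₂O ÷ 18.015 g/mol = 0.04774 mol
Divide by the smallest (0.04774 mol): C 1.199, H 1.000
Multiplying each by 5 gives whole numbers: C 6.00, H 5.00

C6H5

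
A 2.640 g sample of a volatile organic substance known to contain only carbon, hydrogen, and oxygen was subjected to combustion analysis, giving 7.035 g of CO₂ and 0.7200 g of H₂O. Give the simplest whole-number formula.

mol C = 7.035 g CO₂ ÷ 44.009 g/mol = 0.15985 mol
mol H = 2 × 0.7200 g H₂O ÷ 18.015 g/mol = 0.079933 mol
mass O = 2.640 − (1.9200 + 0.080573) = 0.63942 g → mol O = 0.63942 ÷ 15.999 = 0.039967 mol
Divide by the smallest (0.039967 mol): C 4.000, H 2.000, O 1.000

C4H2O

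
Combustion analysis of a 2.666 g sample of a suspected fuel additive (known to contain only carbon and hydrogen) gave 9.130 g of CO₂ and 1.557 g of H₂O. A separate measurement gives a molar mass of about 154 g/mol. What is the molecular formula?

C12H10

mol C = 9.130 g CO₂ ÷ 44.009 g/mol = 0.20746 mol
mol H = 2 × 1.557 g H₂O ÷ 18.015 g/mol = 0.17286 mol
Divide by the smallest (0.17286 mol): C 1.200, H 1.000
Multiplying each by 5 gives whole numbers: C 6.00, H 5.00
Empirical formula: C6H5
Empirical-formula mass = 77.11 g/mol; 154 ÷ 77.11 ≈ 2, so the molecular formula is C12H10.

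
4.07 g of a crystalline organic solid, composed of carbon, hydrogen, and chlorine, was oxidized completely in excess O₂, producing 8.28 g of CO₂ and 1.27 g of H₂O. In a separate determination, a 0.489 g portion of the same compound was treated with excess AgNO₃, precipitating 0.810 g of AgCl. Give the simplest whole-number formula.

C4H3Cl

mol C = 8.28 g CO₂ ÷ 44.009 g/mol = 0.1881 mol
mol H = 2 × 1.27 g H₂O ÷ 18.015 g/mol = 0.1410 mol
From the AgCl data: mol Cl per gram of compound = (0.810 ÷ 143.318) ÷ 0.489 = 0.01156 mol/g, so in the 4.07 g combustion sample mol Cl = 0.04704 mol
Divide by the smallest (0.04704 mol): C 4.000, H 2.997, Cl 1.000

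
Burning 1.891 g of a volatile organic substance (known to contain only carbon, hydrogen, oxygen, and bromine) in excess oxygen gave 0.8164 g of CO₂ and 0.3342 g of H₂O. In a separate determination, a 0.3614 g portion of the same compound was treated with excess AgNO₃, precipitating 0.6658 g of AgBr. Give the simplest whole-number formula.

C2H4Br2O

mol C = 0.8164 g CO₂ ÷ 44.009 g/mol = 0.018551 mol
mol H = 2 × 0.3342 g H₂O ÷ 18.015 g/mol = 0.037102 mol
From the AgBr data: mol Br per gram of compound = (0.6658 ÷ 187.772) ÷ 0.3614 = 0.0098113 mol/g, so in the 1.891 g combustion sample mol Br = 0.018553 mol
mass O = 1.891 − (0.22281 + 0.037399 + 1.4825) = 0.14832 g → mol O = 0.14832 ÷ 15.999 = 0.0092707 mol
Divide by the smallest (0.0092707 mol): C 2.001, H 4.002, Br 2.001, O 1.000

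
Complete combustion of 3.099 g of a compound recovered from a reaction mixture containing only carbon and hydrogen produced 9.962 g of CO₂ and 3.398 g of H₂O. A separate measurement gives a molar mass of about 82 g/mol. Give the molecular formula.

C6H10

mol C = 9.962 g CO₂ ÷ 44.009 g/mol = 0.22636 mol
mol H = 2 × 3.398 g H₂O ÷ 18.015 g/mol = 0.37724 mol
Divide by the smallest (0.22636 mol): C 1.000, H 1.667
Multiplying each by 3 gives whole numbers: C 3.00, H 5.00
Empirical formula: C3H5
Empirical-formula mass = 41.07 g/mol; 82 ÷ 41.07 ≈ 2, so the molecular formula is C6H10.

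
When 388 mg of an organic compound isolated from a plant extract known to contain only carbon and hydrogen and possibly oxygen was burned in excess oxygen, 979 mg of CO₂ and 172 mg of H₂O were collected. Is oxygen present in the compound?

mol C = 0.979 g CO₂ ÷ 44.009 g/mol = 0.02225 mol
mol H = 2 × 0.172 g H₂O ÷ 18.015 g/mol = 0.01910 mol
C and H account for only 0.2864 g of the 0.388 g sample; the remaining 0.1016 g must be oxygen.

yes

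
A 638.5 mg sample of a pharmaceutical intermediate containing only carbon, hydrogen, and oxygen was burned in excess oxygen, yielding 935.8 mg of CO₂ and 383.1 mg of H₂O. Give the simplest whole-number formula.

CH2O

mol C = 0.9358 g CO₂ ÷ 44.009 g/mol = 0.021264 mol
mol H = 2 × 0.3831 g H₂O ÷ 18.015 g/mol = 0.042531 mol
mass O = 0.6385 − (0.25540 + 0.042871) = 0.34023 g → mol O = 0.34023 ÷ 15.999 = 0.021266 mol
Divide by the smallest (0.021264 mol): C 1.000, H 2.000, O 1.000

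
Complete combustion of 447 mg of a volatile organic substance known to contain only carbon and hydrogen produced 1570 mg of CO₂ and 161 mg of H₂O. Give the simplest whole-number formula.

C2H

mol C = 1.57 g CO₂ ÷ 44.009 g/mol = 0.03567 mol
mol H = 2 × 0.161 g H₂O ÷ 18.015 g/mol = 0.01787 mol
Divide by the smallest (0.01787 mol): C 1.996, H 1.000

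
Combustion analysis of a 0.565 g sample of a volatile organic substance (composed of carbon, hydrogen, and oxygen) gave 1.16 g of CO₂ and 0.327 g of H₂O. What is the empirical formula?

mol C = 1.16 g CO₂ ÷ 44.009 g/mol = 0.02636 mol
mol H = 2 × 0.327 g H₂O ÷ 18.015 g/mol = 0.03630 mol
mass O = 0.565 − (0.3166 + 0.03659) = 0.2118 g → mol O = 0.2118 ÷ 15.999 = 0.01324 mol
Divide by the smallest (0.01324 mol): C 1.991, H 2.742, O 1.000
Multiplying each by 4 gives whole numbers: C 7.96, H 10.97, O 4.00

C8H11O4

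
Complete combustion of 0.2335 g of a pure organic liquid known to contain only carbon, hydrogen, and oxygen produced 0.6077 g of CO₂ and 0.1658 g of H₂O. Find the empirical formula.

C9H12O2

mol C = 0.6077 g CO₂ ÷ 44.009 g/mol = 0.013809 mol
mol H = 2 × 0.1658 g H₂O ÷ 18.015 g/mol = 0.018407 mol
mass O = 0.2335 − (0.16585 + 0.018554) = 0.049091 g → mol O = 0.049091 ÷ 15.999 = 0.0030684 mol
Divide by the smallest (0.0030684 mol): C 4.500, H 5.999, O 1.000
Multiplying each by 2 gives whole numbers: C 9.00, H 12.00, O 2.00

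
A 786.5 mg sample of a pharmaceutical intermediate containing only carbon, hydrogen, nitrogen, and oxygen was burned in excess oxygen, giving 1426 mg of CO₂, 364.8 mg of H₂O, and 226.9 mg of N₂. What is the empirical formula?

C4H5N2O

mol C = 1.426 g CO₂ ÷ 44.009 g/mol = 0.032402 mol
mol H = 2 × 0.3648 g H₂O ÷ 18.015 g/mol = 0.040500 mol
mol N = 2 × 0.2269 g N₂ ÷ 28.014 g/mol = 0.016199 mol
mass O = 0.7865 − (0.38919 + 0.040824 + 0.22690) = 0.12959 g → mol O = 0.12959 ÷ 15.999 = 0.0080999 mol
Divide by the smallest (0.0080999 mol): C 4.000, H 5.000, N 2.000, O 1.000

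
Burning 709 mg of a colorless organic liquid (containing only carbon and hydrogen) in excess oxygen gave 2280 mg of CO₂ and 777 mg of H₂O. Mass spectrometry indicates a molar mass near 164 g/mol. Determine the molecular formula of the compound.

mol C = 2.28 g CO₂ ÷ 44.009 g/mol = 0.05181 mol
mol H = 2 × 0.777 g H₂O ÷ 18.015 g/mol = 0.08626 mol
Divide by the smallest (0.05181 mol): C 1.000, H 1.665
Multiplying each by 3 gives whole numbers: C 3.00, H 5.00
Empirical formula: C3H5
Empirical-formula mass = 41.07 g/mol; 164 ÷ 41.07 ≈ 4, so the molecular formula is C12H20.

C12H20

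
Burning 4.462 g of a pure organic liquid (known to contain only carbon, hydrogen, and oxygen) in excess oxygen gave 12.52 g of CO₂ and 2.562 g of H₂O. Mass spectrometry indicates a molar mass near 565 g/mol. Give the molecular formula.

mol C = 12.52 g CO₂ ÷ 44.009 g/mol = 0.28449 mol
mol H = 2 × 2.562 g H₂O ÷ 18.015 g/mol = 0.28443 mol
mass O = 4.462 − (3.4170 + 0.28671) = 0.75832 g → mol O = 0.75832 ÷ 15.999 = 0.047398 mol
Divide by the smallest (0.047398 mol): C 6.002, H 6.001, O 1.000
Empirical formula: C6H6O
Empirical-formula mass = 94.11 g/mol; 565 ÷ 94.11 ≈ 6, so the molecular formula is C36H36O6.

C36H36O6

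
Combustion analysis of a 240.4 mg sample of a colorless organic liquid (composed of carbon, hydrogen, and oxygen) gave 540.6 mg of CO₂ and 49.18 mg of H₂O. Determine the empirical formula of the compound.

C9H4O4

mol C = 0.5406 g CO₂ ÷ 44.009 g/mol = 0.012284 mol
mol H = 2 × 0.04918 g H₂O ÷ 18.015 g/mol = 0.0054599 mol
mass O = 0.2404 − (0.14754 + 0.0055036) = 0.087355 g → mol O = 0.087355 ÷ 15.999 = 0.0054600 mol
Divide by the smallest (0.0054599 mol): C 2.250, H 1.000, O 1.000
Multiplying each by 4 gives whole numbers: C 9.00, H 4.00, O 4.00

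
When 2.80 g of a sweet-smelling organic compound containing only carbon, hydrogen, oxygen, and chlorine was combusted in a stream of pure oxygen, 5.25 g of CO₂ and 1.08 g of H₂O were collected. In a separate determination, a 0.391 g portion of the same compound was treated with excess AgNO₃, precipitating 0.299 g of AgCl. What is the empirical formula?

C8H8ClO3

mol C = 5.25 g CO₂ ÷ 44.009 g/mol = 0.1193 mol
mol H = 2 × 1.08 g H₂O ÷ 18.015 g/mol = 0.1199 mol
From the AgCl data: mol Cl per gram of compound = (0.299 ÷ 143.318) ÷ 0.391 = 0.005336 mol/g, so in the 2.80 g combustion sample mol Cl = 0.01494 mol
mass O = 2.80 − (1.433 + 0.1209 + 0.5296) = 0.7167 g → mol O = 0.7167 ÷ 15.999 = 0.04480 mol
Divide by the smallest (0.01494 mol): C 7.985, H 8.025, Cl 1.000, O 2.998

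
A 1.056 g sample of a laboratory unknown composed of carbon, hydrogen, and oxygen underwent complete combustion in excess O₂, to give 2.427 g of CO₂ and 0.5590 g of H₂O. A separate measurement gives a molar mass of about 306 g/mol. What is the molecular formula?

mol C = 2.427 g CO₂ ÷ 44.009 g/mol = 0.055148 mol
mol H = 2 × 0.5590 g H₂O ÷ 18.015 g/mol = 0.062059 mol
mass O = 1.056 − (0.66238 + 0.062556) = 0.33106 g → mol O = 0.33106 ÷ 15.999 = 0.020693 mol
Divide by the smallest (0.020693 mol): C 2.665, H 2.999, O 1.000
Multiplying each by 3 gives whole numbers: C 8.00, H 9.00, O 3.00
Empirical formula: C8H9O3
Empirical-formula mass = 153.16 g/mol; 306 ÷ 153.16 ≈ 2, so the molecular formula is C16H18O6.

C16H18O6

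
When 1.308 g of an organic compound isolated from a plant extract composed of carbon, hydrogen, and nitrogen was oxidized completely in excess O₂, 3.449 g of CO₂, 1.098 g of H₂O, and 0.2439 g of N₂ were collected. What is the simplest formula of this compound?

mol C = 3.449 g CO₂ ÷ 44.009 g/mol = 0.078370 mol
mol H = 2 × 1.098 g H₂O ÷ 18.015 g/mol = 0.12190 mol
mol N = 2 × 0.2439 g N₂ ÷ 28.014 g/mol = 0.017413 mol
Divide by the smallest (0.017413 mol): C 4.501, H 7.001, N 1.000
Multiplying each by 2 gives whole numbers: C 9.00, H 14.00, N 2.00

C9H14N2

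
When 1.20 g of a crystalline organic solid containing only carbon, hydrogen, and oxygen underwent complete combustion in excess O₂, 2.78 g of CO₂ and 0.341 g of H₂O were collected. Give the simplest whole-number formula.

C5H3O2

mol C = 2.78 g CO₂ ÷ 44.009 g/mol = 0.06317 mol
mol H = 2 × 0.341 g H₂O ÷ 18.015 g/mol = 0.03786 mol
mass O = 1.20 − (0.7587 + 0.03816) = 0.4031 g → mol O = 0.4031 ÷ 15.999 = 0.02520 mol
Divide by the smallest (0.02520 mol): C 2.507, H 1.502, O 1.000
Multiplying each by 2 gives whole numbers: C 5.01, H 3.00, O 2.00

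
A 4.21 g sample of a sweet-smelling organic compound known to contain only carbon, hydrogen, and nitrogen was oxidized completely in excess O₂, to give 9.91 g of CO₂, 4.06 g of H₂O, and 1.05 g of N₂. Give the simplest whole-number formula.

C3H6N

mol C = 9.91 g CO₂ ÷ 44.009 g/mol = 0.2252 mol
mol H = 2 × 4.06 g H₂O ÷ 18.015 g/mol = 0.4507 mol
mol N = 2 × 1.05 g N₂ ÷ 28.014 g/mol = 0.07496 mol
Divide by the smallest (0.07496 mol): C 3.004, H 6.013, N 1.000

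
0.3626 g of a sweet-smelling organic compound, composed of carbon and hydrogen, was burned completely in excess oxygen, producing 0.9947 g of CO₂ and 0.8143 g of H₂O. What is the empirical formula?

CH4

mol C = 0.9947 g CO₂ ÷ 44.009 g/mol = 0.022602 mol
mol H = 2 × 0.8143 g H₂O ÷ 18.015 g/mol = 0.090402 mol
Divide by the smallest (0.022602 mol): C 1.000, H 4.000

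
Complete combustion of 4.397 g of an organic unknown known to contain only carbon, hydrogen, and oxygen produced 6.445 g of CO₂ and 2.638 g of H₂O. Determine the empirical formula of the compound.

mol C = 6.445 g CO₂ ÷ 44.009 g/mol = 0.14645 mol
mol H = 2 × 2.638 g H₂O ÷ 18.015 g/mol = 0.29287 mol
mass O = 4.397 − (1.7590 + 0.29521) = 2.3428 g → mol O = 2.3428 ÷ 15.999 = 0.14643 mol
Divide by the smallest (0.14643 mol): C 1.000, H 2.000, O 1.000

CH2O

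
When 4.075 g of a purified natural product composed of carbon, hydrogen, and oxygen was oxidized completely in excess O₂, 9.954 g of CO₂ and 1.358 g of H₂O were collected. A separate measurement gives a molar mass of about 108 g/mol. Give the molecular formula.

C6H4O2

mol C = 9.954 g CO₂ ÷ 44.009 g/mol = 0.22618 mol
mol H = 2 × 1.358 g H₂O ÷ 18.015 g/mol = 0.15076 mol
mass O = 4.075 − (2.7167 + 0.15197) = 1.2064 g → mol O = 1.2064 ÷ 15.999 = 0.075403 mol
Divide by the smallest (0.075403 mol): C 3.000, H 1.999, O 1.000
Empirical formula: C3H2O
Empirical-formula mass = 54.05 g/mol; 108 ÷ 54.05 ≈ 2, so the molecular formula is C6H4O2.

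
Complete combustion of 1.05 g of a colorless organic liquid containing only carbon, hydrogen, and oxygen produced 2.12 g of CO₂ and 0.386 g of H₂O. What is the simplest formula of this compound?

C9H8O5

mol C = 2.12 g CO₂ ÷ 44.009 g/mol = 0.04817 mol
mol H = 2 × 0.386 g H₂O ÷ 18.015 g/mol = 0.04285 mol
mass O = 1.05 − (0.5786 + 0.04320) = 0.4282 g → mol O = 0.4282 ÷ 15.999 = 0.02676 mol
Divide by the smallest (0.02676 mol): C 1.800, H 1.601, O 1.000
Multiplying each by 5 gives whole numbers: C 9.00, H 8.01, O 5.00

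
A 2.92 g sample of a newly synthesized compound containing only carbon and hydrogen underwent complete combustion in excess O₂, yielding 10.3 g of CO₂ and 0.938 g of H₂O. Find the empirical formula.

mol C = 10.3 g CO₂ ÷ 44.009 g/mol = 0.2340 mol
mol H = 2 × 0.938 g H₂O ÷ 18.015 g/mol = 0.1041 mol
Divide by the smallest (0.1041 mol): C 2.247, H 1.000
Multiplying each by 4 gives whole numbers: C 8.99, H 4.00

C9H4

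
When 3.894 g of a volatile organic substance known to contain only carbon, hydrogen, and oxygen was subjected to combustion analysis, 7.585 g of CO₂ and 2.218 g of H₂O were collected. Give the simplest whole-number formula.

mol C = 7.585 g CO₂ ÷ 44.009 g/mol = 0.17235 mol
mol H = 2 × 2.218 g H₂O ÷ 18.015 g/mol = 0.24624 mol
mass O = 3.894 − (2.0701 + 0.24821) = 1.5757 g → mol O = 1.5757 ÷ 15.999 = 0.098486 mol
Divide by the smallest (0.098486 mol): C 1.750, H 2.500, O 1.000
Multiplying each by 4 gives whole numbers: C 7.00, H 10.00, O 4.00

C7H10O4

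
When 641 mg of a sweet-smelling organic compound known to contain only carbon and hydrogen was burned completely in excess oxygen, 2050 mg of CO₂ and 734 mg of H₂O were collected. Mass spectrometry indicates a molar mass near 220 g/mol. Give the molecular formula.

C16H28

mol C = 2.05 g CO₂ ÷ 44.009 g/mol = 0.04658 mol
mol H = 2 × 0.734 g H₂O ÷ 18.015 g/mol = 0.08149 mol
Divide by the smallest (0.04658 mol): C 1.000, H 1.749
Multiplying each by 4 gives whole numbers: C 4.00, H 7.00
Empirical formula: C4H7
Empirical-formula mass = 55.10 g/mol; 220 ÷ 55.10 ≈ 4, so the molecular formula is C16H28.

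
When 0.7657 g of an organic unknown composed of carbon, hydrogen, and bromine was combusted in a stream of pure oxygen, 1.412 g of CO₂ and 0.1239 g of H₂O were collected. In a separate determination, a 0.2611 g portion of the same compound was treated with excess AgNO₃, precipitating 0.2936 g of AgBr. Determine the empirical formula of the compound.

C7H3Br

mol C = 1.412 g CO₂ ÷ 44.009 g/mol = 0.032084 mol
mol H = 2 × 0.1239 g H₂O ÷ 18.015 g/mol = 0.013755 mol
From the AgBr data: mol Br per gram of compound = (0.2936 ÷ 187.772) ÷ 0.2611 = 0.0059885 mol/g, so in the 0.7657 g combustion sample mol Br = 0.0045854 mol
Divide by the smallest (0.0045854 mol): C 6.997, H 3.000, Br 1.000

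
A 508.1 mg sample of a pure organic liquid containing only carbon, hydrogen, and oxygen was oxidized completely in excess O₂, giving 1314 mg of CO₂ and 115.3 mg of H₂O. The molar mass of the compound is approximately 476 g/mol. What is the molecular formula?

C28H12O8

mol C = 1.314 g CO₂ ÷ 44.009 g/mol = 0.029858 mol
mol H = 2 × 0.1153 g H₂O ÷ 18.015 g/mol = 0.012800 mol
mass O = 0.5081 − (0.35862 + 0.012903) = 0.13658 g → mol O = 0.13658 ÷ 15.999 = 0.0085367 mol
Divide by the smallest (0.0085367 mol): C 3.498, H 1.499, O 1.000
Multiplying each by 2 gives whole numbers: C 7.00, H 3.00, O 2.00
Empirical formula: C7H3O2
Empirical-formula mass = 119.10 g/mol; 476 ÷ 119.10 ≈ 4, so the molecular formula is C28H12O8.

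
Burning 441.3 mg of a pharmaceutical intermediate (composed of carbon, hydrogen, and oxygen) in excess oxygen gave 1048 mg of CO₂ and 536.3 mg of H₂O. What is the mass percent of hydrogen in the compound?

mol C = 1.048 g CO₂ ÷ 44.009 g/mol = 0.023813 mol
mol H = 2 × 0.5363 g H₂O ÷ 18.015 g/mol = 0.059539 mol
mass O = 0.4413 − (0.28602 + 0.060016) = 0.095263 g → mol O = 0.095263 ÷ 15.999 = 0.0059543 mol
mass % H = 0.060016 g ÷ 0.4413 g × 100%

13.60%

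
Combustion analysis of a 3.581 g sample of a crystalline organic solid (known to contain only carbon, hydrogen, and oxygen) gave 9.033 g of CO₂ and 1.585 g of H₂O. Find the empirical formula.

C7H6O2

mol C = 9.033 g CO₂ ÷ 44.009 g/mol = 0.20525 mol
mol H = 2 × 1.585 g H₂O ÷ 18.015 g/mol = 0.17596 mol
mass O = 3.581 − (2.4653 + 0.17737) = 0.93833 g → mol O = 0.93833 ÷ 15.999 = 0.058649 mol
Divide by the smallest (0.058649 mol): C 3.500, H 3.000, O 1.000
Multiplying each by 2 gives whole numbers: C 7.00, H 6.00, O 2.00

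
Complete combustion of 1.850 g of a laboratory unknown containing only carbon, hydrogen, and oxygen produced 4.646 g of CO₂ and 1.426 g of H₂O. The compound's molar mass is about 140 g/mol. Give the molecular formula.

mol C = 4.646 g CO₂ ÷ 44.009 g/mol = 0.10557 mol
mol H = 2 × 1.426 g H₂O ÷ 18.015 g/mol = 0.15831 mol
mass O = 1.850 − (1.2680 + 0.15958) = 0.42243 g → mol O = 0.42243 ÷ 15.999 = 0.026403 mol
Divide by the smallest (0.026403 mol): C 3.998, H 5.996, O 1.000
Empirical formula: C4H6O
Empirical-formula mass = 70.09 g/mol; 140 ÷ 70.09 ≈ 2, so the molecular formula is C8H12O2.

C8H12O2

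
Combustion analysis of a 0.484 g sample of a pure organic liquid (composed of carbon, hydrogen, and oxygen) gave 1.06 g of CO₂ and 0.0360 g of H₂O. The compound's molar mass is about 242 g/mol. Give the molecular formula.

mol C = 1.06 g CO₂ ÷ 44.009 g/mol = 0.02409 mol
mol H = 2 × 0.0360 g H₂O ÷ 18.015 g/mol = 0.003997 mol
mass O = 0.484 − (0.2893 + 0.004029) = 0.1907 g → mol O = 0.1907 ÷ 15.999 = 0.01192 mol
Divide by the smallest (0.003997 mol): C 6.027, H 1.000, O 2.982
Empirical formula: C6HO3
Empirical-formula mass = 121.07 g/mol; 242 ÷ 121.07 ≈ 2, so the molecular formula is C12H2O6.

C12H2O6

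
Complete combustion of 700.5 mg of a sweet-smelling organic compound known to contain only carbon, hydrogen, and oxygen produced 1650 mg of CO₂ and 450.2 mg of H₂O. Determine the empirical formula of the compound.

mol C = 1.650 g CO₂ ÷ 44.009 g/mol = 0.037492 mol
mol H = 2 × 0.4502 g H₂O ÷ 18.015 g/mol = 0.049981 mol
mass O = 0.7005 − (0.45032 + 0.050380) = 0.19980 g → mol O = 0.19980 ÷ 15.999 = 0.012488 mol
Divide by the smallest (0.012488 mol): C 3.002, H 4.002, O 1.000

C3H4O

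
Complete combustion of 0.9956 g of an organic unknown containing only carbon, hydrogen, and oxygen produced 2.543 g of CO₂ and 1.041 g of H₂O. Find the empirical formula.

mol C = 2.543 g CO₂ ÷ 44.009 g/mol = 0.057784 mol
mol H = 2 × 1.041 g H₂O ÷ 18.015 g/mol = 0.11557 mol
mass O = 0.9956 − (0.69404 + 0.11649) = 0.18507 g → mol O = 0.18507 ÷ 15.999 = 0.011567 mol
Divide by the smallest (0.011567 mol): C 4.995, H 9.991, O 1.000

C5H10O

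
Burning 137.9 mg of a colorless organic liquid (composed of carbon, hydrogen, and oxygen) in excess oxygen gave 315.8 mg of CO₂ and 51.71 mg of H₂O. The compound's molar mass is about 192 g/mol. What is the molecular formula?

mol C = 0.3158 g CO₂ ÷ 44.009 g/mol = 0.0071758 mol
mol H = 2 × 0.05171 g H₂O ÷ 18.015 g/mol = 0.0057408 mol
mass O = 0.1379 − (0.086189 + 0.0057867) = 0.045925 g → mol O = 0.045925 ÷ 15.999 = 0.0028705 mol
Divide by the smallest (0.0028705 mol): C 2.500, H 2.000, O 1.000
Multiplying each by 2 gives whole numbers: C 5.00, H 4.00, O 2.00
Empirical formula: C5H4O2
Empirical-formula mass = 96.08 g/mol; 192 ÷ 96.08 ≈ 2, so the molecular formula is C10H8O4.

C10H8O4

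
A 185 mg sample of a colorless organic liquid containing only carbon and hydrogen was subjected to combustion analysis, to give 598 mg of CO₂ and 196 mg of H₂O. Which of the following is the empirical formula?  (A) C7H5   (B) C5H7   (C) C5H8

mol C = 0.598 g CO₂ ÷ 44.009 g/mol = 0.01359 mol
mol H = 2 × 0.196 g H₂O ÷ 18.015 g/mol = 0.02176 mol
Divide by the smallest (0.01359 mol): C 1.000, H 1.601
Multiplying each by 5 gives whole numbers: C 5.00, H 8.01

(C) C5H8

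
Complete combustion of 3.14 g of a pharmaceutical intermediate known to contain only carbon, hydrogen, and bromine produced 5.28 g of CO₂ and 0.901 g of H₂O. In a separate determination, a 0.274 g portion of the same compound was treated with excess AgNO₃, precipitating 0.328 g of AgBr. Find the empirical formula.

C6H5Br

mol C = 5.28 g CO₂ ÷ 44.009 g/mol = 0.1200 mol
mol H = 2 × 0.901 g H₂O ÷ 18.015 g/mol = 0.1000 mol
From the AgBr data: mol Br per gram of compound = (0.328 ÷ 187.772) ÷ 0.274 = 0.006375 mol/g, so in the 3.14 g combustion sample mol Br = 0.02002 mol
Divide by the smallest (0.02002 mol): C 5.993, H 4.997, Br 1.000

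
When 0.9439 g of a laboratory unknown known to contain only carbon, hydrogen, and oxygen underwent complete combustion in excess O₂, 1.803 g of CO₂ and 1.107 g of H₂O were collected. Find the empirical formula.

C2H6O

mol C = 1.803 g CO₂ ÷ 44.009 g/mol = 0.040969 mol
mol H = 2 × 1.107 g H₂O ÷ 18.015 g/mol = 0.12290 mol
mass O = 0.9439 − (0.49208 + 0.12388) = 0.32794 g → mol O = 0.32794 ÷ 15.999 = 0.020498 mol
Divide by the smallest (0.020498 mol): C 1.999, H 5.996, O 1.000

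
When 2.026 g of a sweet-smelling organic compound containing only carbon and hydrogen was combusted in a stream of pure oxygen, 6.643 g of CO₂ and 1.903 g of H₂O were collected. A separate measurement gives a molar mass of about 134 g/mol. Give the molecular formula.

mol C = 6.643 g CO₂ ÷ 44.009 g/mol = 0.15095 mol
mol H = 2 × 1.903 g H₂O ÷ 18.015 g/mol = 0.21127 mol
Divide by the smallest (0.15095 mol): C 1.000, H 1.400
Multiplying each by 5 gives whole numbers: C 5.00, H 7.00
Empirical formula: C5H7
Empirical-formula mass = 67.11 g/mol; 134 ÷ 67.11 ≈ 2, so the molecular formula is C10H14.

C10H14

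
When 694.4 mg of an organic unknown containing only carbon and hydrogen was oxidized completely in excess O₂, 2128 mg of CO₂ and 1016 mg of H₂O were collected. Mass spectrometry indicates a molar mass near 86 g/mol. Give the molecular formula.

mol C = 2.128 g CO₂ ÷ 44.009 g/mol = 0.048354 mol
mol H = 2 × 1.016 g H₂O ÷ 18.015 g/mol = 0.11279 mol
Divide by the smallest (0.048354 mol): C 1.000, H 2.333
Multiplying each by 3 gives whole numbers: C 3.00, H 7.00
Empirical formula: C3H7
Empirical-formula mass = 43.09 g/mol; 86 ÷ 43.09 ≈ 2, so the molecular formula is C6H14.

C6H14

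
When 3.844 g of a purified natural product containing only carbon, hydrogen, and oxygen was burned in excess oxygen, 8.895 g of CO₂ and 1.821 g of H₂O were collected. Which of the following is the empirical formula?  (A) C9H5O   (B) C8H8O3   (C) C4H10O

(B) C8H8O3

mol C = 8.895 g CO₂ ÷ 44.009 g/mol = 0.20212 mol
mol H = 2 × 1.821 g H₂O ÷ 18.015 g/mol = 0.20216 mol
mass O = 3.844 − (2.4276 + 0.20378) = 1.2126 g → mol O = 1.2126 ÷ 15.999 = 0.075791 mol
Divide by the smallest (0.075791 mol): C 2.667, H 2.667, O 1.000
Multiplying each by 3 gives whole numbers: C 8.00, H 8.00, O 3.00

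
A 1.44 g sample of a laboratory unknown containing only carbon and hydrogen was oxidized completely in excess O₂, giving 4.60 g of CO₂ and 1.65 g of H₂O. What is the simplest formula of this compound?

mol C = 4.60 g CO₂ ÷ 44.009 g/mol = 0.1045 mol
mol H = 2 × 1.65 g H₂O ÷ 18.015 g/mol = 0.1832 mol
Divide by the smallest (0.1045 mol): C 1.000, H 1.753
Multiplying each by 4 gives whole numbers: C 4.00, H 7.01

C4H7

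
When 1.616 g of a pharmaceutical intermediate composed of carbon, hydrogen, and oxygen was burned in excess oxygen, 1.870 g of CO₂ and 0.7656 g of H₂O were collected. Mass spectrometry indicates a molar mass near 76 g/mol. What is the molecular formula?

mol C = 1.870 g CO₂ ÷ 44.009 g/mol = 0.042491 mol
mol H = 2 × 0.7656 g H₂O ÷ 18.015 g/mol = 0.084996 mol
mass O = 1.616 − (0.51036 + 0.085676) = 1.0200 g → mol O = 1.0200 ÷ 15.999 = 0.063752 mol
Divide by the smallest (0.042491 mol): C 1.000, H 2.000, O 1.500
Multiplying each by 2 gives whole numbers: C 2.00, H 4.00, O 3.00
Empirical formula: C2H4O3
Empirical-formula mass = 76.05 g/mol; 76 ÷ 76.05 ≈ 1, so the molecular formula is C2H4O3.

C2H4O3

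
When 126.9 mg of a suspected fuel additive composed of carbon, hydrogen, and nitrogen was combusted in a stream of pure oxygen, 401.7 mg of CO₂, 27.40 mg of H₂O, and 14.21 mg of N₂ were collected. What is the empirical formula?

mol C = 0.4017 g CO₂ ÷ 44.009 g/mol = 0.0091277 mol
mol H = 2 × 0.02740 g H₂O ÷ 18.015 g/mol = 0.0030419 mol
mol N = 2 × 0.01421 g N₂ ÷ 28.014 g/mol = 0.0010145 mol
Divide by the smallest (0.0010145 mol): C 8.997, H 2.998, N 1.000

C9H3N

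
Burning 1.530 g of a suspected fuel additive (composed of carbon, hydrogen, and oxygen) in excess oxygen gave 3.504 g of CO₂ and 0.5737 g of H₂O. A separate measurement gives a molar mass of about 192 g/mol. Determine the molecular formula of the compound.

mol C = 3.504 g CO₂ ÷ 44.009 g/mol = 0.079620 mol
mol H = 2 × 0.5737 g H₂O ÷ 18.015 g/mol = 0.063691 mol
mass O = 1.530 − (0.95632 + 0.064201) = 0.50948 g → mol O = 0.50948 ÷ 15.999 = 0.031845 mol
Divide by the smallest (0.031845 mol): C 2.500, H 2.000, O 1.000
Multiplying each by 2 gives whole numbers: C 5.00, H 4.00, O 2.00
Empirical formula: C5H4O2
Empirical-formula mass = 96.08 g/mol; 192 ÷ 96.08 ≈ 2, so the molecular formula is C10H8O4.

C10H8O4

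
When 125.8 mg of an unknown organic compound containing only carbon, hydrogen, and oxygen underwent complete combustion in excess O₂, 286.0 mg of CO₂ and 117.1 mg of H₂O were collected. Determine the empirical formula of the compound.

mol C = 0.2860 g CO₂ ÷ 44.009 g/mol = 0.0064987 mol
mol H = 2 × 0.1171 g H₂O ÷ 18.015 g/mol = 0.013000 mol
mass O = 0.1258 − (0.078056 + 0.013104) = 0.034640 g → mol O = 0.034640 ÷ 15.999 = 0.0021651 mol
Divide by the smallest (0.0021651 mol): C 3.001, H 6.004, O 1.000

C3H6O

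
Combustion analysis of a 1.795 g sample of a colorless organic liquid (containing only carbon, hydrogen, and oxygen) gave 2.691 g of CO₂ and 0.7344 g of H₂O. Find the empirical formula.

mol C = 2.691 g CO₂ ÷ 44.009 g/mol = 0.061147 mol
mol H = 2 × 0.7344 g H₂O ÷ 18.015 g/mol = 0.081532 mol
mass O = 1.795 − (0.73443 + 0.082184) = 0.97838 g → mol O = 0.97838 ÷ 15.999 = 0.061153 mol
Divide by the smallest (0.061147 mol): C 1.000, H 1.333, O 1.000
Multiplying each by 3 gives whole numbers: C 3.00, H 4.00, O 3.00

C3H4O3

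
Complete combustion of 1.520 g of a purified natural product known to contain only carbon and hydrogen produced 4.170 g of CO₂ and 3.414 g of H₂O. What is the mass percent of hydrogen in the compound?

25.13%

mol C = 4.170 g CO₂ ÷ 44.009 g/mol = 0.094753 mol
mol H = 2 × 3.414 g H₂O ÷ 18.015 g/mol = 0.37902 mol
mass % H = 0.38205 g ÷ 1.520 g × 100%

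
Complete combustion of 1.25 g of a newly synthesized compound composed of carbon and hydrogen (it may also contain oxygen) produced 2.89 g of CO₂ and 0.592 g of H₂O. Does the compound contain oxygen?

yes

mol C = 2.89 g CO₂ ÷ 44.009 g/mol = 0.06567 mol
mol H = 2 × 0.592 g H₂O ÷ 18.015 g/mol = 0.06572 mol
C and H account for only 0.8550 g of the 1.25 g sample; the remaining 0.3950 g must be oxygen.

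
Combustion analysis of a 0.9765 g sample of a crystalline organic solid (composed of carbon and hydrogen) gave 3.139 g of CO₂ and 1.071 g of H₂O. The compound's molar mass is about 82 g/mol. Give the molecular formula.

mol C = 3.139 g CO₂ ÷ 44.009 g/mol = 0.071326 mol
mol H = 2 × 1.071 g H₂O ÷ 18.015 g/mol = 0.11890 mol
Divide by the smallest (0.071326 mol): C 1.000, H 1.667
Multiplying each by 3 gives whole numbers: C 3.00, H 5.00
Empirical formula: C3H5
Empirical-formula mass = 41.07 g/mol; 82 ÷ 41.07 ≈ 2, so the molecular formula is C6H10.

C6H10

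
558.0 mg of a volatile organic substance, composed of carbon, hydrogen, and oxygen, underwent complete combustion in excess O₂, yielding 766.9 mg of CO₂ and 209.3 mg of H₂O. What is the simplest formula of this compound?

mol C = 0.7669 g CO₂ ÷ 44.009 g/mol = 0.017426 mol
mol H = 2 × 0.2093 g H₂O ÷ 18.015 g/mol = 0.023236 mol
mass O = 0.5580 − (0.20930 + 0.023422) = 0.32527 g → mol O = 0.32527 ÷ 15.999 = 0.020331 mol
Divide by the smallest (0.017426 mol): C 1.000, H 1.333, O 1.167
Multiplying each by 6 gives whole numbers: C 6.00, H 8.00, O 7.00

C6H8O7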